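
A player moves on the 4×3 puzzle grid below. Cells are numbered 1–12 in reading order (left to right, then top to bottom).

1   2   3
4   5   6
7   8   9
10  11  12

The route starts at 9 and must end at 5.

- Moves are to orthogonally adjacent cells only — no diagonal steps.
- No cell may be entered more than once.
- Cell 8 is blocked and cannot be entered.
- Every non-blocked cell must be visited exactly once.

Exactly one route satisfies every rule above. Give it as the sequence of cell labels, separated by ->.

Need to visit all 11 open cells exactly once, starting at 9 and ending at 5.
Cell 1 has only two open neighbours (4 and 2), so the path must pass straight through it: one of those is the cell it's entered from and the other is where it exits.
Route from 9: down 1 to 12, left 2 to 10, up 3 to 1, right 2 to 3, down 1 to 6, left 1 to 5 — 10 moves in all.
Check: all 11 open cells covered.

9 -> 12 -> 11 -> 10 -> 7 -> 4 -> 1 -> 2 -> 3 -> 6 -> 5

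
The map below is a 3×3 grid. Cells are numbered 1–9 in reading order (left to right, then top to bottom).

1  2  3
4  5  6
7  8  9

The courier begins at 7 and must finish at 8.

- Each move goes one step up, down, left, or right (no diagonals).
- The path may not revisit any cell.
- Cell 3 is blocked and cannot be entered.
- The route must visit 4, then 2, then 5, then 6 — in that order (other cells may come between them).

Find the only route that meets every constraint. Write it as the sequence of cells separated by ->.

7 -> 4 -> 1 -> 2 -> 5 -> 6 -> 9 -> 8

The waypoints must appear in the order 4, 2, 5, 6, with no cell reused.
Route from 7: up 2 to 1, right 1 to 2, down 1 to 5, right 1 to 6, down 1 to 9, left 1 to 8 — 7 moves in all.
Check: order respected (4 at step 1, 2 at step 3, 5 at step 4, 6 at step 5).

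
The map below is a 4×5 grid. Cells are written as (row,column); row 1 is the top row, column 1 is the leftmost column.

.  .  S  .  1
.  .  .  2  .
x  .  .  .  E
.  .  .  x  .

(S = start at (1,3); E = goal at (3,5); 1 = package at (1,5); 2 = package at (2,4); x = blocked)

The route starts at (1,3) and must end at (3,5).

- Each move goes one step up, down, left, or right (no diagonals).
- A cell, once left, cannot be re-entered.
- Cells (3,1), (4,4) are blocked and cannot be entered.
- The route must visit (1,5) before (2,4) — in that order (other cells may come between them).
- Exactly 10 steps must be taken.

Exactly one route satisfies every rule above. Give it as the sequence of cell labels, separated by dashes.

(1,3) - (1,4) - (1,5) - (2,5) - (2,4) - (2,3) - (2,2) - (3,2) - (3,3) - (3,4) - (3,5)

The waypoints must appear in the order (1,5), (2,4), with no cell reused.
Route from (1,3): right 2 to (1,5), down 1 to (2,5), left 3 to (2,2), down 1 to (3,2), right 3 to (3,5) — 10 moves in all.
Check: order respected (1 at step 2, 2 at step 4); 10 moves as required.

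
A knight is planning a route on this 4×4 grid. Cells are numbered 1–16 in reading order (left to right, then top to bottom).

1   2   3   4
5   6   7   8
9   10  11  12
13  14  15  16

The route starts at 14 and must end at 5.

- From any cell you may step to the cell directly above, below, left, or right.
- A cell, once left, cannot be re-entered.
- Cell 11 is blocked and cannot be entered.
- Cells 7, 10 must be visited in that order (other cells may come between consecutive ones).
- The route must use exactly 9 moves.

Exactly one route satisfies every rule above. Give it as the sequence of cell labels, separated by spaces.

The waypoints must appear in the order 7, 10, with no cell reused.
Route from 14: 2× right (reaching 16), 2× up (reaching 8), 2× left (reaching 6), down to 10, left to 9, up to 5 — 9 moves in all.
Check: order respected (7 at step 5, 10 at step 7); 9 moves as required.

14 15 16 12 8 7 6 10 9 5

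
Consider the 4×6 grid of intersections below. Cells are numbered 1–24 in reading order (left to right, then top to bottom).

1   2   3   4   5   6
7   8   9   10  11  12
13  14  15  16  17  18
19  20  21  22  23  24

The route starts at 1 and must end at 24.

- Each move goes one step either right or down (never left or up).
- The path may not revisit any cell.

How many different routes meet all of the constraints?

A right/down-only route from 1 to 24 makes exactly 3 down-moves and 5 right-moves in some order.
With no other constraints that would be C(8,3) = 56 routes.
That gives 56 routes.

56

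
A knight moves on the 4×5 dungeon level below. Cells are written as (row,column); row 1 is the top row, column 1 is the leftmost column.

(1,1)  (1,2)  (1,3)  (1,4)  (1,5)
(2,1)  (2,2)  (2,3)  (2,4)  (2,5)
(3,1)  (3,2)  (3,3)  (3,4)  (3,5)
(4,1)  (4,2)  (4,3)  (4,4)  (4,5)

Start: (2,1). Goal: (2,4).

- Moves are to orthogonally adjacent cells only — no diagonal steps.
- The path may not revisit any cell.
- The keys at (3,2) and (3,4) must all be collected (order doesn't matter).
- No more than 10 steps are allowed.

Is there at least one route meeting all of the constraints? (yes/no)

yes

One route that works: (2,1) → (3,1) → (3,2) → (3,3) → (3,4) → (2,4).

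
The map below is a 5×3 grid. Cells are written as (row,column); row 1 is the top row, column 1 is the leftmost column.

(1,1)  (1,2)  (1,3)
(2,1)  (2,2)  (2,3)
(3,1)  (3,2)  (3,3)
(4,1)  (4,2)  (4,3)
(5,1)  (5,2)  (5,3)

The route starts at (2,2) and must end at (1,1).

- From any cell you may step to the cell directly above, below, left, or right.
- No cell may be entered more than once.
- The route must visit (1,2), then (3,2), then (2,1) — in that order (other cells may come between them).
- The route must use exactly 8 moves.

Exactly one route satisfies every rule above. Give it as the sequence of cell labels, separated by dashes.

The waypoints must appear in the order (1,2), (3,2), (2,1), with no cell reused.
Route from (2,2): up to (1,2), right to (1,3), 2× down (reaching (3,3)), 2× left (reaching (3,1)), 2× up (reaching (1,1)) — 8 moves in all.
Check: order respected ((1,2) at step 1, (3,2) at step 5, (2,1) at step 7); 8 moves as required.

(2,2) - (1,2) - (1,3) - (2,3) - (3,3) - (3,2) - (3,1) - (2,1) - (1,1)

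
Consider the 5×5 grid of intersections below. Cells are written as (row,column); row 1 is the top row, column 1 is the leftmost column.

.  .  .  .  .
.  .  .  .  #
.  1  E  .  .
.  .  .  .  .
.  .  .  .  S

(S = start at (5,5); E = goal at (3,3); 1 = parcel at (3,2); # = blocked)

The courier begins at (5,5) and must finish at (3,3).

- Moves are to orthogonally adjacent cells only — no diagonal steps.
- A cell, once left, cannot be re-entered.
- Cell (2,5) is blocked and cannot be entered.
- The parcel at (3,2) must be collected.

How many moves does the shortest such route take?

Any route passes through (3,2) somewhere between (5,5) and (3,3). Summing Manhattan distances along the two legs ((5,5) → (3,2) → (3,3)) gives a lower bound of 5 + 1 = 6 moves.
A route of 6 moves achieves this: (5,5) → (4,5) → (4,4) → (4,3) → (4,2) → (3,2) → (3,3).
Since 6 matches the lower bound, it is optimal.

6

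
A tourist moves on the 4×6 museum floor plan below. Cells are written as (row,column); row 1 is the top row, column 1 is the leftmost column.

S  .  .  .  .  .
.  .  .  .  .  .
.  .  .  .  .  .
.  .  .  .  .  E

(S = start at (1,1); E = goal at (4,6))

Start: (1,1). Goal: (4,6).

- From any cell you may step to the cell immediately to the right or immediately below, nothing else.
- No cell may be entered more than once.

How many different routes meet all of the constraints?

A right/down-only route from (1,1) to (4,6) makes exactly 3 down-moves and 5 right-moves in some order.
With no other constraints that would be C(8,3) = 56 routes.
That gives 56 routes.

56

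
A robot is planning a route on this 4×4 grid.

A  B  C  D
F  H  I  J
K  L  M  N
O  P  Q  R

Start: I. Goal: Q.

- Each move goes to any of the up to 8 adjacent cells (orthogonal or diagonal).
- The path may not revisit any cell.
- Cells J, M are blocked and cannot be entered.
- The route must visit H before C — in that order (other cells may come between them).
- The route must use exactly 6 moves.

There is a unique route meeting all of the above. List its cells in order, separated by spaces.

The waypoints must appear in the order H, C, with no cell reused.
Route from I: left to H, up-right to C, left to B, down-left to F, 2× down-right (reaching Q) — 6 moves in all.
Check: order respected (H at step 1, C at step 2); 6 moves as required.

I H C B F L Q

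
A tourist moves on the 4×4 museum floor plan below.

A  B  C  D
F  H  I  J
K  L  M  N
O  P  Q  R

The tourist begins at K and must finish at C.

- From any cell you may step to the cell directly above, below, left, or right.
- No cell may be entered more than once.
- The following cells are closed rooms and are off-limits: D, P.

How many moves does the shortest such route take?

4

The Manhattan distance from K to C is |3−1| + |1−3| = 4, so at least 4 moves are needed.
A route of 4 moves achieves this: K → F → A → B → C.
Since 4 matches the lower bound, it is optimal.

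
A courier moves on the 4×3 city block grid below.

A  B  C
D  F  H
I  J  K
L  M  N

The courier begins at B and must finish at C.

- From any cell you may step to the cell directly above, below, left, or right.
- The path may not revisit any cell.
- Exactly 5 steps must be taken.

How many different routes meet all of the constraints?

2

Need simple routes of exactly 5 moves from B to C (Manhattan distance 1, so 2 moves are spent on a detour and 2 undoing it).
Enumerating: B F J K H C | B A D F H C.
That gives 2 routes.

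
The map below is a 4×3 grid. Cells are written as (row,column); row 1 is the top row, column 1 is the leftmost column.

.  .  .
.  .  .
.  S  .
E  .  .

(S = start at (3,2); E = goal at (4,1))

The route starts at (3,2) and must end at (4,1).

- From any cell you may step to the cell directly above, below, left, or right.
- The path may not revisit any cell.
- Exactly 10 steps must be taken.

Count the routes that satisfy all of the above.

Need simple routes of exactly 10 moves from (3,2) to (4,1) (Manhattan distance 2, so 4 moves are spent on a detour and 4 undoing it).
Enumerating: (3,2) (2,2) (2,1) (1,1) (1,2) (1,3) (2,3) (3,3) (4,3) (4,2) (4,1) | (3,2) (4,2) (4,3) (3,3) (2,3) (1,3) (1,2) (2,2) (2,1) (3,1) (4,1) | (3,2) (4,2) (4,3) (3,3) (2,3) (1,3) (1,2) (1,1) (2,1) (3,1) (4,1) | (3,2) (4,2) (4,3) (3,3) (2,3) (2,2) (1,2) (1,1) (2,1) (3,1) (4,1) | (3,2) (3,1) (2,1) (1,1) (1,2) (2,2) (2,3) (3,3) (4,3) (4,2) (4,1) | (3,2) (3,1) (2,1) (1,1) (1,2) (1,3) (2,3) (3,3) (4,3) (4,2) (4,1) | (3,2) (3,1) (2,1) (2,2) (1,2) (1,3) (2,3) (3,3) (4,3) (4,2) (4,1).
That gives 7 routes.

7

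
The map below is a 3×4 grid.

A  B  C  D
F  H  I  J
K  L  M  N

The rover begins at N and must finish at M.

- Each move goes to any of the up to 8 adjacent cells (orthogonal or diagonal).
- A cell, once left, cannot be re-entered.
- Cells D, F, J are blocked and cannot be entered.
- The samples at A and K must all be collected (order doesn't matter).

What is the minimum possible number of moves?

7

Any route passes through A and K in some order between N and M. Summing Chebyshev distances along each leg and taking the cheapest ordering (N → K → A → M) gives a lower bound of 3 + 2 + 2 = 7 moves.
A route of 7 moves achieves this: N → I → B → A → H → K → L → M.
Since 7 matches the lower bound, it is optimal.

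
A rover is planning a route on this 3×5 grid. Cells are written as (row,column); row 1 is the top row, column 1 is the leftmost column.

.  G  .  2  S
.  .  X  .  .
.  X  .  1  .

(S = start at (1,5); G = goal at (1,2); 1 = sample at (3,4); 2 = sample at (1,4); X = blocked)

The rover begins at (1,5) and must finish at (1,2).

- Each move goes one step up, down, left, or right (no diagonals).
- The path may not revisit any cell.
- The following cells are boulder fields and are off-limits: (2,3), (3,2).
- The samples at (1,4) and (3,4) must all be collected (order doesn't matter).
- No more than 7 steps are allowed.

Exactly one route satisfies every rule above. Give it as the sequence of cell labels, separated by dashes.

The 7-move cap with required stops at (1,4), (3,4) leaves no slack for detours.
Route from (1,5): 2× down (reaching (3,5)), left to (3,4), 2× up (reaching (1,4)), 2× left (reaching (1,2)) — 7 moves in all.
Check: all required cells visited; 7 ≤ 7 moves.

(1,5) - (2,5) - (3,5) - (3,4) - (2,4) - (1,4) - (1,3) - (1,2)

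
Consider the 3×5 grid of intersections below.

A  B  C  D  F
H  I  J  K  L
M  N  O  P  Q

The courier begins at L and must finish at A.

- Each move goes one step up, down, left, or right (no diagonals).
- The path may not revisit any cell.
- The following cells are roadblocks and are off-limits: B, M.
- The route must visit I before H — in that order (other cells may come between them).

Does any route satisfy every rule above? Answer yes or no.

yes

One route that works: L → K → J → I → H → A.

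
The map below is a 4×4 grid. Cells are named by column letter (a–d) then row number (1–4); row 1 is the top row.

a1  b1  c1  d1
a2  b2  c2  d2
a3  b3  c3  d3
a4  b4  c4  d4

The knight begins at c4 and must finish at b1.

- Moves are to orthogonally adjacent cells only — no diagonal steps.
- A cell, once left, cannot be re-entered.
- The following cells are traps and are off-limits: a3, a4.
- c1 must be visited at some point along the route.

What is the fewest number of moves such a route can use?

Any route passes through c1 somewhere between c4 and b1. Summing Manhattan distances along the two legs (c4 → c1 → b1) gives a lower bound of 3 + 1 = 4 moves.
A route of 4 moves achieves this: c4 → c3 → c2 → c1 → b1.
Since 4 matches the lower bound, it is optimal.

4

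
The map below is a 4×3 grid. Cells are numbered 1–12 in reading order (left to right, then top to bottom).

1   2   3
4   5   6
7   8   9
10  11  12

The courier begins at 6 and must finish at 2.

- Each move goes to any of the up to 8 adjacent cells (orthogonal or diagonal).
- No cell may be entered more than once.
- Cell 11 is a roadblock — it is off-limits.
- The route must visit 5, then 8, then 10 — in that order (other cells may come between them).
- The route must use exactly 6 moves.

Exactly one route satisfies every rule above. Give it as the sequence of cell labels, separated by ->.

6 -> 5 -> 8 -> 10 -> 7 -> 4 -> 2

The waypoints must appear in the order 5, 8, 10, with no cell reused.
Route from 6: left to 5, down to 8, down-left to 10, 2× up (reaching 4), up-right to 2 — 6 moves in all.
Check: order respected (5 at step 1, 8 at step 2, 10 at step 3); 6 moves as required.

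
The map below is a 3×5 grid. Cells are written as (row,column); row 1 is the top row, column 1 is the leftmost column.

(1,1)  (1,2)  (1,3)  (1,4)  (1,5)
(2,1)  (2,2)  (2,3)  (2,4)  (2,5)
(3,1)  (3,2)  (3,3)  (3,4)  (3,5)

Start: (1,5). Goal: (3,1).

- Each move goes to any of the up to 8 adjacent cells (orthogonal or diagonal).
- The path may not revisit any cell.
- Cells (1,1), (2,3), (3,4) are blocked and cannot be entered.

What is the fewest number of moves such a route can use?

4

With diagonal moves allowed, the Chebyshev distance max(|Δrow|,|Δcol|) from (1,5) to (3,1) is 4, so at least 4 moves are needed.
A route of 4 moves achieves this: (1,5) → (1,4) → (1,3) → (2,2) → (3,1).
Since 4 matches the lower bound, it is optimal.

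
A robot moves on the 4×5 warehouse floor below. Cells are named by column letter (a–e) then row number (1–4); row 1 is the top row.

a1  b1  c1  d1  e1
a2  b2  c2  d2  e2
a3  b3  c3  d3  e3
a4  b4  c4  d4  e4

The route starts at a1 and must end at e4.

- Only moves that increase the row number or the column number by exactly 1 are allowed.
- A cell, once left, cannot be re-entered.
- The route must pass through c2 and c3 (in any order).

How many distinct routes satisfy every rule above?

A right/down-only route from a1 to e4 makes exactly 3 down-moves and 4 right-moves in some order.
With no other constraints that would be C(7,3) = 35 routes.
A monotone route can only reach the required cells in the order c2, c3, so split there and multiply the segment counts: a1→c2: 3; c2→c3: 1; c3→e4: 3; product = 9.
That gives 9 routes.

9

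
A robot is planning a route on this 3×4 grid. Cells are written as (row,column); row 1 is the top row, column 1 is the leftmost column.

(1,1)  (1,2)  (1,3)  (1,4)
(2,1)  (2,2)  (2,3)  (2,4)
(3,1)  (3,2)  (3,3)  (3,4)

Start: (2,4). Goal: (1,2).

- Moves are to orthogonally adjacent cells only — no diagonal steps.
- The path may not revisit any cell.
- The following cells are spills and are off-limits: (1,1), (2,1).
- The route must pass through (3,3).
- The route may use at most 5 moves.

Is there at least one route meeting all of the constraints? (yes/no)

One route that works: (2,4) → (3,4) → (3,3) → (2,3) → (1,3) → (1,2).

yes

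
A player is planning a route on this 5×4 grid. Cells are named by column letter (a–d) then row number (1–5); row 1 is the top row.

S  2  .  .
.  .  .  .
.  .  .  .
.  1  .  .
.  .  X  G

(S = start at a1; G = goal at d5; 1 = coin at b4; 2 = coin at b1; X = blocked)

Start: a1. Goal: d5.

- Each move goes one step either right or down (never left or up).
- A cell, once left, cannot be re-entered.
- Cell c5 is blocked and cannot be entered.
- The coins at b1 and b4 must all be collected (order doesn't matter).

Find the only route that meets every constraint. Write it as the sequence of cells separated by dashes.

Moves only go right or down, so the column and row indices never decrease.
Route from a1: right 1 to b1, down 3 to b4, right 2 to d4, down 1 to d5 — 7 moves in all.
Check: all required cells visited.

a1 - b1 - b2 - b3 - b4 - c4 - d4 - d5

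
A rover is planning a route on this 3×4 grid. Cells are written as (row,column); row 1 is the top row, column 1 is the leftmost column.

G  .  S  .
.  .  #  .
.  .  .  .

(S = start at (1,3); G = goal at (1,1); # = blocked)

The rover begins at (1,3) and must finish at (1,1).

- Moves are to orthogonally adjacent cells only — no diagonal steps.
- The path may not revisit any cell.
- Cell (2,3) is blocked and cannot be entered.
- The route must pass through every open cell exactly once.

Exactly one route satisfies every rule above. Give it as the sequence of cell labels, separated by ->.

Need to visit all 11 open cells exactly once, starting at (1,3) and ending at (1,1).
Cell (3,4) has only two open neighbours ((2,4) and (3,3)), so the path must pass straight through it: one of those is the cell it's entered from and the other is where it exits.
Route from (1,3): right 1 to (1,4), down 2 to (3,4), left 3 to (3,1), up 1 to (2,1), right 1 to (2,2), up 1 to (1,2), left 1 to (1,1) — 10 moves in all.
Check: all 11 open cells covered.

(1,3) -> (1,4) -> (2,4) -> (3,4) -> (3,3) -> (3,2) -> (3,1) -> (2,1) -> (2,2) -> (1,2) -> (1,1)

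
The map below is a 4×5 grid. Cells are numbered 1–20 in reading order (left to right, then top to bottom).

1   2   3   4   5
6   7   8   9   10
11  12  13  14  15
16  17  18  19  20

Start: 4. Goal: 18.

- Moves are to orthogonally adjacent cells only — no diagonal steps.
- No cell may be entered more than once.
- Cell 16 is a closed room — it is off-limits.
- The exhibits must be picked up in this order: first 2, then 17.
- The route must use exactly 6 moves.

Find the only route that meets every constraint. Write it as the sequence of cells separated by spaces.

The waypoints must appear in the order 2, 17, with no cell reused.
Route from 4: 2× left (reaching 2), 3× down (reaching 17), right to 18 — 6 moves in all.
Check: order respected (2 at step 2, 17 at step 5); 6 moves as required.

4 3 2 7 12 17 18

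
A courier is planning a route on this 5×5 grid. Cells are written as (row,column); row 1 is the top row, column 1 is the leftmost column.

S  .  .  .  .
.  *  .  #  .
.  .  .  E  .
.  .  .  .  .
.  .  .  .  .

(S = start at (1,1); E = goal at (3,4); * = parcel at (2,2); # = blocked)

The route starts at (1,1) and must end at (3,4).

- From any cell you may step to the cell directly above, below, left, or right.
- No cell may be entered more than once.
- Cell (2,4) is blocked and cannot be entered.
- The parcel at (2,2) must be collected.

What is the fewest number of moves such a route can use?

5

Any route passes through (2,2) somewhere between (1,1) and (3,4). Summing Manhattan distances along the two legs ((1,1) → (2,2) → (3,4)) gives a lower bound of 2 + 3 = 5 moves.
A route of 5 moves achieves this: (1,1) → (2,1) → (2,2) → (3,2) → (3,3) → (3,4).
Since 5 matches the lower bound, it is optimal.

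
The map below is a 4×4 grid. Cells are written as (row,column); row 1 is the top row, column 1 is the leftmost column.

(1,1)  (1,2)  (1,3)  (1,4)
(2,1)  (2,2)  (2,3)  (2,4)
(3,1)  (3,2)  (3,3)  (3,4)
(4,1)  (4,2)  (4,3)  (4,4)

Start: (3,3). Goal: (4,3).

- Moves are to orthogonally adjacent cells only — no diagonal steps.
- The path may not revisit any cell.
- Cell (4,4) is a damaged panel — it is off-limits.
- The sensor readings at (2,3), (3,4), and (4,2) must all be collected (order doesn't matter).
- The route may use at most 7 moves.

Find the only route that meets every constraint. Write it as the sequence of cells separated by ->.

(3,3) -> (3,4) -> (2,4) -> (2,3) -> (2,2) -> (3,2) -> (4,2) -> (4,3)

Any route must reach (2,3), (3,4), and (4,2) and still end at (4,3) within 7 moves, so the order of the required stops is forced.
Route from (3,3): right to (3,4), up to (2,4), 2× left (reaching (2,2)), 2× down (reaching (4,2)), right to (4,3) — 7 moves in all.
Check: all required cells visited; 7 ≤ 7 moves.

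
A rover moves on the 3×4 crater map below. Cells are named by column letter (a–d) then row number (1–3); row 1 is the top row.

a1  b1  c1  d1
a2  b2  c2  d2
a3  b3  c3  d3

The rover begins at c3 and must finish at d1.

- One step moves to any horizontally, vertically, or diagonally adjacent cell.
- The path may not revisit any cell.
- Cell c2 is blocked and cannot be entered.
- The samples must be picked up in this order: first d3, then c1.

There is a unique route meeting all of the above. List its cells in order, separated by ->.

The waypoints must appear in the order d3, c1, with no cell reused.
Route from c3: right 1 to d3, up 1 to d2, up-left 1 to c1, right 1 to d1 — 4 moves in all.
Check: order respected (d3 at step 1, c1 at step 3).

c3 -> d3 -> d2 -> c1 -> d1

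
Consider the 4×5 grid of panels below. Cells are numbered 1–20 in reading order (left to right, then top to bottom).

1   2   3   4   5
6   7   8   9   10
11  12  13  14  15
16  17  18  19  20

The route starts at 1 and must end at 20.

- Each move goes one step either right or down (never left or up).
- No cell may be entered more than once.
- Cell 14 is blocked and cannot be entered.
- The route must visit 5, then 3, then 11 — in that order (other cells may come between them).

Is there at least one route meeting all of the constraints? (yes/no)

3 lies to the left of 5, so going from 5 to 3 would need a leftward move — but moves only go right/down, so 5 cannot be visited before 3.

no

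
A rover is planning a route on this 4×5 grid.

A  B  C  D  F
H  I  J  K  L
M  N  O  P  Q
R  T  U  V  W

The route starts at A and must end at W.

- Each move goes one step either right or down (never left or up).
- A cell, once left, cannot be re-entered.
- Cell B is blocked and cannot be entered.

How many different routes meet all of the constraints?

A right/down-only route from A to W makes exactly 3 down-moves and 4 right-moves in some order.
With no other constraints that would be C(7,3) = 35 routes.
Subtract routes through each blocked cell (inclusion–exclusion for overlaps): − through B: 20 → 15.
That gives 15 routes.

15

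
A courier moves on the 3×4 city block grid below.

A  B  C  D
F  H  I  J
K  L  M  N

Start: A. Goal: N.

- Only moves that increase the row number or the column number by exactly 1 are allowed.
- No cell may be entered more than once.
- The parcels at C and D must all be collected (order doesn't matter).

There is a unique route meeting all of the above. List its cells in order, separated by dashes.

A - B - C - D - J - N

Moves only go right or down, so the column and row indices never decrease.
Route from A: 3× right (reaching D), 2× down (reaching N) — 5 moves in all.
Check: all required cells visited.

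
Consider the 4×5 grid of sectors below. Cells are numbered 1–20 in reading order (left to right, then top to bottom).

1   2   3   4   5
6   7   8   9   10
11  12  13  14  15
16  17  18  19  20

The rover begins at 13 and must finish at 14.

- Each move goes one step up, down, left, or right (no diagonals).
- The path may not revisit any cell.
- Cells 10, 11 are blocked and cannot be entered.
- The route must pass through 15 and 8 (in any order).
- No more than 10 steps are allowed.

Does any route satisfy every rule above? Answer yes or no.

yes

One route that works: 13 → 8 → 7 → 12 → 17 → 18 → 19 → 20 → 15 → 14.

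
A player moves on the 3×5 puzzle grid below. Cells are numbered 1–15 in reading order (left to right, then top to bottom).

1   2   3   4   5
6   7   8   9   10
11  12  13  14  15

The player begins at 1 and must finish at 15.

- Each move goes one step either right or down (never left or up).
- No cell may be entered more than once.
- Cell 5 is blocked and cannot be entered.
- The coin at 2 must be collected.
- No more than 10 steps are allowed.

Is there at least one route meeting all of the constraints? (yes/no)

One route that works: 1 → 2 → 7 → 12 → 13 → 14 → 15.

yes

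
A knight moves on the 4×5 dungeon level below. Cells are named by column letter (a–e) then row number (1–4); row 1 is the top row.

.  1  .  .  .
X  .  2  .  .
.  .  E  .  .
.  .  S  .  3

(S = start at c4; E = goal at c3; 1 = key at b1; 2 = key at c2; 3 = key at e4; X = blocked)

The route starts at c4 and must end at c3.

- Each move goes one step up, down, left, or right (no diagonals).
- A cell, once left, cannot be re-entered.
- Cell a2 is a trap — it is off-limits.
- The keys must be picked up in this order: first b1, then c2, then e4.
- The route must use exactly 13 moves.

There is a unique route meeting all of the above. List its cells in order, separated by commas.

The waypoints must appear in the order b1, c2, e4, with no cell reused.
Route from c4: left 1 to b4, up 3 to b1, right 1 to c1, down 1 to c2, right 2 to e2, down 2 to e4, left 1 to d4, up 1 to d3, left 1 to c3 — 13 moves in all.
Check: order respected (1 at step 4, 2 at step 6, 3 at step 10); 13 moves as required.

c4, b4, b3, b2, b1, c1, c2, d2, e2, e3, e4, d4, d3, c3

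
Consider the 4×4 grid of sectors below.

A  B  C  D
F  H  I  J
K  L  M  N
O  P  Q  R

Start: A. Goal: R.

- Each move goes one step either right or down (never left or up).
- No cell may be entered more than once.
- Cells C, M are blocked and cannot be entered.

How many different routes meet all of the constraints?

A right/down-only route from A to R makes exactly 3 down-moves and 3 right-moves in some order.
With no other constraints that would be C(6,3) = 20 routes.
Subtract routes through each blocked cell (inclusion–exclusion for overlaps): − through C: 4 − through M: 12 + through C&M: 2 → 6.
That gives 6 routes.

6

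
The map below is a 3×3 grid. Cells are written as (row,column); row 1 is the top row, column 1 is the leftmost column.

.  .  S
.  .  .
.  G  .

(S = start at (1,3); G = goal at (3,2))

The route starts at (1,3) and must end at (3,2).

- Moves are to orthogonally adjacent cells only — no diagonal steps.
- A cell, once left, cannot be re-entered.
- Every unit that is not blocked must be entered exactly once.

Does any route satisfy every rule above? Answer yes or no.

Colour the cells like a checkerboard: each orthogonal step flips colour, so a Hamiltonian route alternates colours. Here there are 5 cells of one colour and 4 of the other, with start on the opposite colour to the goal — the counts and endpoints can't be arranged into an alternating sequence of length 9, so no Hamiltonian route exists.

no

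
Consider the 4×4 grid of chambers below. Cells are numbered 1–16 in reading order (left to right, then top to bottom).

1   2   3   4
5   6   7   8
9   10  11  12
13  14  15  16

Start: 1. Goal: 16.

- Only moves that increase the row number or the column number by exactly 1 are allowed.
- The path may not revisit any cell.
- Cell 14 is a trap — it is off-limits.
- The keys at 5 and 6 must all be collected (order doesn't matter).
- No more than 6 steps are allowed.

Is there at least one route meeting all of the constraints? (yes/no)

One route that works: 1 → 5 → 6 → 10 → 11 → 15 → 16.

yes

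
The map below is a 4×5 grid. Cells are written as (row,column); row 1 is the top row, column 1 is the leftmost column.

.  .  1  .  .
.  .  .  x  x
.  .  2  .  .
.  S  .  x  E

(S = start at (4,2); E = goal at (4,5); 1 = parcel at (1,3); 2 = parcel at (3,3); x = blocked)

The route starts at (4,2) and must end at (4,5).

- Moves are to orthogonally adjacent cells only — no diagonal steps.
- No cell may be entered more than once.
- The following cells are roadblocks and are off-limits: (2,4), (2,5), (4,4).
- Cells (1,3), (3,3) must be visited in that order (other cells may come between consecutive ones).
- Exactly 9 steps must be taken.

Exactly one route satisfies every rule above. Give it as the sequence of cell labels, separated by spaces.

The waypoints must appear in the order (1,3), (3,3), with no cell reused.
Route from (4,2): up 3 to (1,2), right 1 to (1,3), down 2 to (3,3), right 2 to (3,5), down 1 to (4,5) — 9 moves in all.
Check: order respected (1 at step 4, 2 at step 6); 9 moves as required.

(4,2) (3,2) (2,2) (1,2) (1,3) (2,3) (3,3) (3,4) (3,5) (4,5)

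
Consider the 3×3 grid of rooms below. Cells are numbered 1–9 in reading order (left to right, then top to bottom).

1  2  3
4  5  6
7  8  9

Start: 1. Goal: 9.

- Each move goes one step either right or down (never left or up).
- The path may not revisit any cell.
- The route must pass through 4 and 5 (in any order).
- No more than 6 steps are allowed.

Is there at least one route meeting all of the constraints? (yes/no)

yes

One route that works: 1 → 4 → 5 → 8 → 9.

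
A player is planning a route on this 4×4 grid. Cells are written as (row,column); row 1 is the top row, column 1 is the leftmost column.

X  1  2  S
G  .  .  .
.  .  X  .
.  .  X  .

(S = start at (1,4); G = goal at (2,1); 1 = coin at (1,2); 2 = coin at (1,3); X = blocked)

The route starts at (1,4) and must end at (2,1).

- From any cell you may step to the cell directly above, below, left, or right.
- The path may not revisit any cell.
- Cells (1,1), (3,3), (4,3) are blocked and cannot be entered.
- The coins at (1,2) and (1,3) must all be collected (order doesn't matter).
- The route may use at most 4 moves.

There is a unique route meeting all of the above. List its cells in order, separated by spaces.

(1,4) (1,3) (1,2) (2,2) (2,1)

The 4-move cap with required stops at (1,2), (1,3) leaves no slack for detours.
Route from (1,4): 2× left (reaching (1,2)), down to (2,2), left to (2,1) — 4 moves in all.
Check: all required cells visited; 4 ≤ 4 moves.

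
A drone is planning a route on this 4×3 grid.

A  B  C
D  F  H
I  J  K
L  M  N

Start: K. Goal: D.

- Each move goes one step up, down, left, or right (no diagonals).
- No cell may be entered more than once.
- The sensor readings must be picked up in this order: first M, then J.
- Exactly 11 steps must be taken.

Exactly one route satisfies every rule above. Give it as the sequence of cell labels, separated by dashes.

The waypoints must appear in the order M, J, with no cell reused.
Route from K: down 1 to N, left 2 to L, up 1 to I, right 1 to J, up 1 to F, right 1 to H, up 1 to C, left 2 to A, down 1 to D — 11 moves in all.
Check: order respected (M at step 2, J at step 5); 11 moves as required.

K - N - M - L - I - J - F - H - C - B - A - D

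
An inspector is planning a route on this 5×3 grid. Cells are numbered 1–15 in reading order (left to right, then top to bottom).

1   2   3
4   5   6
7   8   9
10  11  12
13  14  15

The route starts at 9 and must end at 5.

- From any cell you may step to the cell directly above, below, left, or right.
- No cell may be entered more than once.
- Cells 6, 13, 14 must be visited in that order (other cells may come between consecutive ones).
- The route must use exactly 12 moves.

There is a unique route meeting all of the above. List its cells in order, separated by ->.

9 -> 6 -> 3 -> 2 -> 1 -> 4 -> 7 -> 10 -> 13 -> 14 -> 11 -> 8 -> 5

The waypoints must appear in the order 6, 13, 14, with no cell reused.
Route from 9: up 2 to 3, left 2 to 1, down 4 to 13, right 1 to 14, up 3 to 5 — 12 moves in all.
Check: order respected (6 at step 1, 13 at step 8, 14 at step 9); 12 moves as required.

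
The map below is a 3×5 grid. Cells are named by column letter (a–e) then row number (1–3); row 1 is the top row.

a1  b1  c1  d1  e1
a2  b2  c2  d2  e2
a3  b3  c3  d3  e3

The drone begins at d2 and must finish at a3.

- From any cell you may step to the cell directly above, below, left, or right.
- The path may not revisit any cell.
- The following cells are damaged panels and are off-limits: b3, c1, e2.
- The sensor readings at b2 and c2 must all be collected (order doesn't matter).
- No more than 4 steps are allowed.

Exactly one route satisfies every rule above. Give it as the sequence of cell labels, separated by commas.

d2, c2, b2, a2, a3

The 4-move cap with required stops at b2, c2 leaves no slack for detours.
Route from d2: left 3 to a2, down 1 to a3 — 4 moves in all.
Check: all required cells visited; 4 ≤ 4 moves.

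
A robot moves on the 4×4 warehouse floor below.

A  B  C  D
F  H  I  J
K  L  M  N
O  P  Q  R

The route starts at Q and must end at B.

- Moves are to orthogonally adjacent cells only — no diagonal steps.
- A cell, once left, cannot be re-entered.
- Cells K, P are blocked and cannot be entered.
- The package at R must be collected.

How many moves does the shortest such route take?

Any route passes through R somewhere between Q and B. Summing Manhattan distances along the two legs (Q → R → B) gives a lower bound of 1 + 5 = 6 moves.
A route of 6 moves achieves this: Q → R → N → J → D → C → B.
Since 6 matches the lower bound, it is optimal.

6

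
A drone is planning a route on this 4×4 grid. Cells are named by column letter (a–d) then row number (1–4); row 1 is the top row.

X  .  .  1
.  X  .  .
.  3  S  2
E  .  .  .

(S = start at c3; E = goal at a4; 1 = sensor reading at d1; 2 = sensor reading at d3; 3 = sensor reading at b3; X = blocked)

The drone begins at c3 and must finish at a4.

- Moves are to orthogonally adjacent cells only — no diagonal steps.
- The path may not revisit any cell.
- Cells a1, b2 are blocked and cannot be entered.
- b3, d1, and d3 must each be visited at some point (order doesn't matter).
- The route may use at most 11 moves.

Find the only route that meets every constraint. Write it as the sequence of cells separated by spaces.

c3 c2 c1 d1 d2 d3 d4 c4 b4 b3 a3 a4

The 11-move cap with required stops at b3, d1, d3 leaves no slack for detours.
Route from c3: 2× up (reaching c1), right to d1, 3× down (reaching d4), 2× left (reaching b4), up to b3, left to a3, down to a4 — 11 moves in all.
Check: all required cells visited; 11 ≤ 11 moves.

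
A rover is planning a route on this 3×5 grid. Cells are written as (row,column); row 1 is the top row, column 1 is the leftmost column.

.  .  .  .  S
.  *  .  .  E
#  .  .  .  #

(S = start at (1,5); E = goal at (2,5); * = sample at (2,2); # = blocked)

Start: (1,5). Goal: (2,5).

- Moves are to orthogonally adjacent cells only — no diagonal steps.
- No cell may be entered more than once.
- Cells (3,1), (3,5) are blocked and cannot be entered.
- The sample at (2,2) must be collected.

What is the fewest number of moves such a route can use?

7

Any route passes through (2,2) somewhere between (1,5) and (2,5). Summing Manhattan distances along the two legs ((1,5) → (2,2) → (2,5)) gives a lower bound of 4 + 3 = 7 moves.
A route of 7 moves achieves this: (1,5) → (1,4) → (1,3) → (1,2) → (2,2) → (2,3) → (2,4) → (2,5).
Since 7 matches the lower bound, it is optimal.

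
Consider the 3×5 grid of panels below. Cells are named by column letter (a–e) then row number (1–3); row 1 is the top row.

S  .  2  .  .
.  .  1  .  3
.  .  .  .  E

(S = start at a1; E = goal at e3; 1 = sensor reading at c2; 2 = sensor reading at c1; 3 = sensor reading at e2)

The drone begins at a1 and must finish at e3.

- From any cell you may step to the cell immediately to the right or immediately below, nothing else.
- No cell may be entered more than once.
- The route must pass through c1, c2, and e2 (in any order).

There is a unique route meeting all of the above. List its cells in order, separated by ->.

Moves only go right or down, so the column and row indices never decrease.
Route from a1: right 2 to c1, down 1 to c2, right 2 to e2, down 1 to e3 — 6 moves in all.
Check: all required cells visited.

a1 -> b1 -> c1 -> c2 -> d2 -> e2 -> e3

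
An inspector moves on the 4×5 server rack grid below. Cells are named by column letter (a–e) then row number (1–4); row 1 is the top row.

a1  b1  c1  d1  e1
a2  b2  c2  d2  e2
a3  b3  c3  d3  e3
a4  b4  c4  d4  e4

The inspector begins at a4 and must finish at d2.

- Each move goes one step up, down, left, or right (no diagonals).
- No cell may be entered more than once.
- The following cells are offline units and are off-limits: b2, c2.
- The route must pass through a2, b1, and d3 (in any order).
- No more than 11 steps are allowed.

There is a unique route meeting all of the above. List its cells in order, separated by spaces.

a4 a3 a2 a1 b1 c1 d1 e1 e2 e3 d3 d2

Any route must reach a2, b1, and d3 and still end at d2 within 11 moves, so the order of the required stops is forced.
Route from a4: up 3 to a1, right 4 to e1, down 2 to e3, left 1 to d3, up 1 to d2 — 11 moves in all.
Check: all required cells visited; 11 ≤ 11 moves.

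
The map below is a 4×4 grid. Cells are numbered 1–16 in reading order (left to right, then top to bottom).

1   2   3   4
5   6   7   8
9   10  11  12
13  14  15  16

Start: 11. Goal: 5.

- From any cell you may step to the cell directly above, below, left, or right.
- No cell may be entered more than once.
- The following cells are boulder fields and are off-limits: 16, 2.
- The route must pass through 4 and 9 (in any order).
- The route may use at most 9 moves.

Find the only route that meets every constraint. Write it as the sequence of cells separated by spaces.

11 12 8 4 3 7 6 10 9 5

Any route must reach 4 and 9 and still end at 5 within 9 moves, so the order of the required stops is forced.
Route from 11: right 1 to 12, up 2 to 4, left 1 to 3, down 1 to 7, left 1 to 6, down 1 to 10, left 1 to 9, up 1 to 5 — 9 moves in all.
Check: all required cells visited; 9 ≤ 9 moves.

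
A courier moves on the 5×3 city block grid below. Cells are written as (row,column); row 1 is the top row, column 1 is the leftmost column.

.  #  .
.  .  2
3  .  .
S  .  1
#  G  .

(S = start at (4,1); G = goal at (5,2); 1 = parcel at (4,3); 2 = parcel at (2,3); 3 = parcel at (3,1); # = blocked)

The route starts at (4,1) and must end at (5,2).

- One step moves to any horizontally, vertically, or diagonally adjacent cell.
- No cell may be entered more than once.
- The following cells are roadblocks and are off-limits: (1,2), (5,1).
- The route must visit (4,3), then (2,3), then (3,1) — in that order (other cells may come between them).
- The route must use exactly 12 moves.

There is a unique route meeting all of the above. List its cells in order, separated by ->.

(4,1) -> (3,2) -> (4,3) -> (3,3) -> (2,3) -> (1,3) -> (2,2) -> (1,1) -> (2,1) -> (3,1) -> (4,2) -> (5,3) -> (5,2)

The waypoints must appear in the order (4,3), (2,3), (3,1), with no cell reused.
Route from (4,1): up-right to (3,2), down-right to (4,3), 3× up (reaching (1,3)), down-left to (2,2), up-left to (1,1), 2× down (reaching (3,1)), 2× down-right (reaching (5,3)), left to (5,2) — 12 moves in all.
Check: order respected (1 at step 2, 2 at step 4, 3 at step 9); 12 moves as required.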